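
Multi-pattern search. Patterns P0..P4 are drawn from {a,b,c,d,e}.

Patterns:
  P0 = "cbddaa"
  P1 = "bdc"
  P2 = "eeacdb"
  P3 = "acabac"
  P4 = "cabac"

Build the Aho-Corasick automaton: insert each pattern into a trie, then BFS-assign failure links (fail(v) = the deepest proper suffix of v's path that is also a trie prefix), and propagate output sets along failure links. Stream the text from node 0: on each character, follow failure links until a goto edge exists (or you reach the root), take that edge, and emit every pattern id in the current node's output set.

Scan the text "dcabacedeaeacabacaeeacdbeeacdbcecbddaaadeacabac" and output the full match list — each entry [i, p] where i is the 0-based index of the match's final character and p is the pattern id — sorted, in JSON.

Build:
Trie nodes:
  0='ε' goto a→16 b→7 c→1 e→10
  1='c' goto a→22 b→2
  2='cb' goto d→3
  3='cbd' goto d→4
  4='cbdd' goto a→5
  5='cbdda' goto a→6
  6='cbddaa' goto ·  [P0 ends]
  7='b' goto d→8
  8='bd' goto c→9
  9='bdc' goto ·  [P1 ends]
  10='e' goto e→11
  11='ee' goto a→12
  12='eea' goto c→13
  13='eeac' goto d→14
  14='eeacd' goto b→15
  15='eeacdb' goto ·  [P2 ends]
  16='a' goto c→17
  17='ac' goto a→18
  18='aca' goto b→19
  19='acab' goto a→20
  20='acaba' goto c→21
  21='acabac' goto ·  [P3 ends]
  22='ca' goto b→23
  23='cab' goto a→24
  24='caba' goto c→25
  25='cabac' goto ·  [P4 ends]

Failure links (BFS by depth):
  n1('c'): parent n0 fail=0; on 'c' 0 → fail=0;  out ∅∪∅=∅
  n7('b'): parent n0 fail=0; on 'b' 0 → fail=0;  out ∅∪∅=∅
  n10('e'): parent n0 fail=0; on 'e' 0 → fail=0;  out ∅∪∅=∅
  n16('a'): parent n0 fail=0; on 'a' 0 → fail=0;  out ∅∪∅=∅
  n2('cb'): parent n1 fail=0; on 'b' 0 → fail=7;  out ∅∪∅=∅
  n8('bd'): parent n7 fail=0; on 'd' 0 → fail=0;  out ∅∪∅=∅
  n11('ee'): parent n10 fail=0; on 'e' 0 → fail=10;  out ∅∪∅=∅
  n17('ac'): parent n16 fail=0; on 'c' 0 → fail=1;  out ∅∪∅=∅
  n22('ca'): parent n1 fail=0; on 'a' 0 → fail=16;  out ∅∪∅=∅
  n3('cbd'): parent n2 fail=7; on 'd' 7 → fail=8;  out ∅∪∅=∅
  n9('bdc'): parent n8 fail=0; on 'c' 0 → fail=1;  out {1}∪∅={1}
  n12('eea'): parent n11 fail=10; on 'a' 10→0 → fail=16;  out ∅∪∅=∅
  n18('aca'): parent n17 fail=1; on 'a' 1 → fail=22;  out ∅∪∅=∅
  n23('cab'): parent n22 fail=16; on 'b' 16→0 → fail=7;  out ∅∪∅=∅
  n4('cbdd'): parent n3 fail=8; on 'd' 8→0 → fail=0;  out ∅∪∅=∅
  n13('eeac'): parent n12 fail=16; on 'c' 16 → fail=17;  out ∅∪∅=∅
  n19('acab'): parent n18 fail=22; on 'b' 22 → fail=23;  out ∅∪∅=∅
  n24('caba'): parent n23 fail=7; on 'a' 7→0 → fail=16;  out ∅∪∅=∅
  n5('cbdda'): parent n4 fail=0; on 'a' 0 → fail=16;  out ∅∪∅=∅
  n14('eeacd'): parent n13 fail=17; on 'd' 17→1→0 → fail=0;  out ∅∪∅=∅
  n20('acaba'): parent n19 fail=23; on 'a' 23 → fail=24;  out ∅∪∅=∅
  n25('cabac'): parent n24 fail=16; on 'c' 16 → fail=17;  out {4}∪∅={4}
  n6('cbddaa'): parent n5 fail=16; on 'a' 16→0 → fail=16;  out {0}∪∅={0}
  n15('eeacdb'): parent n14 fail=0; on 'b' 0 → fail=7;  out {2}∪∅={2}
  n21('acabac'): parent n20 fail=24; on 'c' 24 → fail=25;  out {3}∪{4}={3,4}

Scan:
[0] read 'd'  n0⇒n0
[1] read 'c'  n0⇒n1
[2] read 'a'  n1⇒n22
[3] read 'b'  n22⇒n23
[4] read 'a'  n23⇒n24
[5] read 'c'  n24⇒n25  → match P4@[1:5]
[6] read 'e'  n25⇒n10 ·f
[7] read 'd'  n10⇒n0 ·f
[8] read 'e'  n0⇒n10
[9] read 'a'  n10⇒n16 ·f
[10] read 'e'  n16⇒n10 ·f
[11] read 'a'  n10⇒n16 ·f
[12] read 'c'  n16⇒n17
[13] read 'a'  n17⇒n18
[14] read 'b'  n18⇒n19
[15] read 'a'  n19⇒n20
[16] read 'c'  n20⇒n21  → match P3@[11:16],P4@[12:16]
[17] read 'a'  n21⇒n18 ·f
[18] read 'e'  n18⇒n10 ·f
[19] read 'e'  n10⇒n11
[20] read 'a'  n11⇒n12
[21] read 'c'  n12⇒n13
[22] read 'd'  n13⇒n14
[23] read 'b'  n14⇒n15  → match P2@[18:23]
[24] read 'e'  n15⇒n10 ·f
[25] read 'e'  n10⇒n11
[26] read 'a'  n11⇒n12
[27] read 'c'  n12⇒n13
[28] read 'd'  n13⇒n14
[29] read 'b'  n14⇒n15  → match P2@[24:29]
[30] read 'c'  n15⇒n1 ·f
[31] read 'e'  n1⇒n10 ·f
[32] read 'c'  n10⇒n1 ·f
[33] read 'b'  n1⇒n2
[34] read 'd'  n2⇒n3
[35] read 'd'  n3⇒n4
[36] read 'a'  n4⇒n5
[37] read 'a'  n5⇒n6  → match P0@[32:37]
[38] read 'a'  n6⇒n16 ·f
[39] read 'd'  n16⇒n0 ·f
[40] read 'e'  n0⇒n10
[41] read 'a'  n10⇒n16 ·f
[42] read 'c'  n16⇒n17
[43] read 'a'  n17⇒n18
[44] read 'b'  n18⇒n19
[45] read 'a'  n19⇒n20
[46] read 'c'  n20⇒n21  → match P3@[41:46],P4@[42:46]

Matches: [[5,4],[16,3],[16,4],[23,2],[29,2],[37,0],[46,3],[46,4]]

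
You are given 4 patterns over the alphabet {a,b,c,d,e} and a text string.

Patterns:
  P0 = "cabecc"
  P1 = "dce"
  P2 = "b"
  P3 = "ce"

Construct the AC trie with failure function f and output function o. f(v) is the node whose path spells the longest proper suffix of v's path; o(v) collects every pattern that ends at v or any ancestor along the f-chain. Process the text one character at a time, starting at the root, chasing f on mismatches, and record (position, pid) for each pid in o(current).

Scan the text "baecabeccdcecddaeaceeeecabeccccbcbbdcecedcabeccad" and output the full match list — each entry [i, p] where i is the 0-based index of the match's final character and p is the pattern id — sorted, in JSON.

Construct AC machine:
Trie (insert patterns):
  n0 'ε': b→10 c→1 d→7
  n1 'c': a→2 e→11
  n2 'ca': b→3
  n3 'cab': e→4
  n4 'cabe': c→5
  n5 'cabec': c→6
  n6 'cabecc': ·  [P0 ends]
  n7 'd': c→8
  n8 'dc': e→9
  n9 'dce': ·  [P1 ends]
  n10 'b': ·  [P2 ends]
  n11 'ce': ·  [P3 ends]

BFS fail/out derivation:
  n1('c'): parent n0 fail=0; on 'c' 0 → fail=0;  out ∅∪∅=∅
  n7('d'): parent n0 fail=0; on 'd' 0 → fail=0;  out ∅∪∅=∅
  n10('b'): parent n0 fail=0; on 'b' 0 → fail=0;  out {2}∪∅={2}
  n2('ca'): parent n1 fail=0; on 'a' 0 → fail=0;  out ∅∪∅=∅
  n8('dc'): parent n7 fail=0; on 'c' 0 → fail=1;  out ∅∪∅=∅
  n11('ce'): parent n1 fail=0; on 'e' 0 → fail=0;  out {3}∪∅={3}
  n3('cab'): parent n2 fail=0; on 'b' 0 → fail=10;  out ∅∪{2}={2}
  n9('dce'): parent n8 fail=1; on 'e' 1 → fail=11;  out {1}∪{3}={1,3}
  n4('cabe'): parent n3 fail=10; on 'e' 10→0 → fail=0;  out ∅∪∅=∅
  n5('cabec'): parent n4 fail=0; on 'c' 0 → fail=1;  out ∅∪∅=∅
  n6('cabecc'): parent n5 fail=1; on 'c' 1→0 → fail=1;  out {0}∪∅={0}

Text stream:
i=0 'b': node 0→10  → match P2@[0:0]
i=1 'a': node 10→0 ·f
i=2 'e': node 0→0
i=3 'c': node 0→1
i=4 'a': node 1→2
i=5 'b': node 2→3  → match P2@[5:5]
i=6 'e': node 3→4
i=7 'c': node 4→5
i=8 'c': node 5→6  → match P0@[3:8]
i=9 'd': node 6→7 ·f
i=10 'c': node 7→8
i=11 'e': node 8→9  → match P1@[9:11],P3@[10:11]
i=12 'c': node 9→1 ·f
i=13 'd': node 1→7 ·f
i=14 'd': node 7→7 ·f
i=15 'a': node 7→0 ·f
i=16 'e': node 0→0
i=17 'a': node 0→0
i=18 'c': node 0→1
i=19 'e': node 1→11  → match P3@[18:19]
i=20 'e': node 11→0 ·f
i=21 'e': node 0→0
i=22 'e': node 0→0
i=23 'c': node 0→1
i=24 'a': node 1→2
i=25 'b': node 2→3  → match P2@[25:25]
i=26 'e': node 3→4
i=27 'c': node 4→5
i=28 'c': node 5→6  → match P0@[23:28]
i=29 'c': node 6→1 ·f
i=30 'c': node 1→1 ·f
i=31 'b': node 1→10 ·f  → match P2@[31:31]
i=32 'c': node 10→1 ·f
i=33 'b': node 1→10 ·f  → match P2@[33:33]
i=34 'b': node 10→10 ·f  → match P2@[34:34]
i=35 'd': node 10→7 ·f
i=36 'c': node 7→8
i=37 'e': node 8→9  → match P1@[35:37],P3@[36:37]
i=38 'c': node 9→1 ·f
i=39 'e': node 1→11  → match P3@[38:39]
i=40 'd': node 11→7 ·f
i=41 'c': node 7→8
i=42 'a': node 8→2 ·f
i=43 'b': node 2→3  → match P2@[43:43]
i=44 'e': node 3→4
i=45 'c': node 4→5
i=46 'c': node 5→6  → match P0@[41:46]
i=47 'a': node 6→2 ·f
i=48 'd': node 2→7 ·f

Result: [[0,2],[5,2],[8,0],[11,1],[11,3],[19,3],[25,2],[28,0],[31,2],[33,2],[34,2],[37,1],[37,3],[39,3],[43,2],[46,0]]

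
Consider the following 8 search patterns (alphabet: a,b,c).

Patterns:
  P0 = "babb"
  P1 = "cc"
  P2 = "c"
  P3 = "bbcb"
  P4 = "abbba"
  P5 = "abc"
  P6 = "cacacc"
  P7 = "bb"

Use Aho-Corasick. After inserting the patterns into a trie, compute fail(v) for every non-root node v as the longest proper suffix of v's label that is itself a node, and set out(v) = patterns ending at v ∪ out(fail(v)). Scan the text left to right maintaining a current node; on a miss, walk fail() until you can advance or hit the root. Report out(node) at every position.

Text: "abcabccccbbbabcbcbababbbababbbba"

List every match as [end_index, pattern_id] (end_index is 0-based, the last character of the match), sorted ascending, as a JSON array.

Construct AC machine:
Trie nodes:
  0='ε' goto a→10 b→1 c→5
  1='b' goto a→2 b→7
  2='ba' goto b→3
  3='bab' goto b→4
  4='babb' goto ·  ←P0
  5='c' goto a→16 c→6  ←P2
  6='cc' goto ·  ←P1
  7='bb' goto c→8  ←P7
  8='bbc' goto b→9
  9='bbcb' goto ·  ←P3
  10='a' goto b→11
  11='ab' goto b→12 c→15
  12='abb' goto b→13
  13='abbb' goto a→14
  14='abbba' goto ·  ←P4
  15='abc' goto ·  ←P5
  16='ca' goto c→17
  17='cac' goto a→18
  18='caca' goto c→19
  19='cacac' goto c→20
  20='cacacc' goto ·  ←P6

Failure links (BFS by depth):
  fail(1) 'b': from fail(0)=0 chase 'b': 0 ⇒ 0;  out=∅∪out(0)=∅
  fail(5) 'c': from fail(0)=0 chase 'c': 0 ⇒ 0;  out={2}∪out(0)={2}
  fail(10) 'a': from fail(0)=0 chase 'a': 0 ⇒ 0;  out=∅∪out(0)=∅
  fail(2) 'ba': from fail(1)=0 chase 'a': 0 ⇒ 10;  out=∅∪out(10)=∅
  fail(6) 'cc': from fail(5)=0 chase 'c': 0 ⇒ 5;  out={1}∪out(5)={1,2}
  fail(7) 'bb': from fail(1)=0 chase 'b': 0 ⇒ 1;  out={7}∪out(1)={7}
  fail(11) 'ab': from fail(10)=0 chase 'b': 0 ⇒ 1;  out=∅∪out(1)=∅
  fail(16) 'ca': from fail(5)=0 chase 'a': 0 ⇒ 10;  out=∅∪out(10)=∅
  fail(3) 'bab': from fail(2)=10 chase 'b': 10 ⇒ 11;  out=∅∪out(11)=∅
  fail(8) 'bbc': from fail(7)=1 chase 'c': 1→0 ⇒ 5;  out=∅∪out(5)={2}
  fail(12) 'abb': from fail(11)=1 chase 'b': 1 ⇒ 7;  out=∅∪out(7)={7}
  fail(15) 'abc': from fail(11)=1 chase 'c': 1→0 ⇒ 5;  out={5}∪out(5)={2,5}
  fail(17) 'cac': from fail(16)=10 chase 'c': 10→0 ⇒ 5;  out=∅∪out(5)={2}
  fail(4) 'babb': from fail(3)=11 chase 'b': 11 ⇒ 12;  out={0}∪out(12)={0,7}
  fail(9) 'bbcb': from fail(8)=5 chase 'b': 5→0 ⇒ 1;  out={3}∪out(1)={3}
  fail(13) 'abbb': from fail(12)=7 chase 'b': 7→1 ⇒ 7;  out=∅∪out(7)={7}
  fail(18) 'caca': from fail(17)=5 chase 'a': 5 ⇒ 16;  out=∅∪out(16)=∅
  fail(14) 'abbba': from fail(13)=7 chase 'a': 7→1 ⇒ 2;  out={4}∪out(2)={4}
  fail(19) 'cacac': from fail(18)=16 chase 'c': 16 ⇒ 17;  out=∅∪out(17)={2}
  fail(20) 'cacacc': from fail(19)=17 chase 'c': 17→5 ⇒ 6;  out={6}∪out(6)={1,2,6}

Scan:
[0] read 'a'  n0⇒n10
[1] read 'b'  n10⇒n11
[2] read 'c'  n11⇒n15  ** P2@[2:2],P5@[0:2]
[3] read 'a'  n15⇒n16 ·f
[4] read 'b'  n16⇒n11 ·f
[5] read 'c'  n11⇒n15  ** P2@[5:5],P5@[3:5]
[6] read 'c'  n15⇒n6 ·f  ** P1@[5:6],P2@[6:6]
[7] read 'c'  n6⇒n6 ·f  ** P1@[6:7],P2@[7:7]
[8] read 'c'  n6⇒n6 ·f  ** P1@[7:8],P2@[8:8]
[9] read 'b'  n6⇒n1 ·f
[10] read 'b'  n1⇒n7  ** P7@[9:10]
[11] read 'b'  n7⇒n7 ·f  ** P7@[10:11]
[12] read 'a'  n7⇒n2 ·f
[13] read 'b'  n2⇒n3
[14] read 'c'  n3⇒n15 ·f  ** P2@[14:14],P5@[12:14]
[15] read 'b'  n15⇒n1 ·f
[16] read 'c'  n1⇒n5 ·f  ** P2@[16:16]
[17] read 'b'  n5⇒n1 ·f
[18] read 'a'  n1⇒n2
[19] read 'b'  n2⇒n3
[20] read 'a'  n3⇒n2 ·f
[21] read 'b'  n2⇒n3
[22] read 'b'  n3⇒n4  ** P0@[19:22],P7@[21:22]
[23] read 'b'  n4⇒n13 ·f  ** P7@[22:23]
[24] read 'a'  n13⇒n14  ** P4@[20:24]
[25] read 'b'  n14⇒n3 ·f
[26] read 'a'  n3⇒n2 ·f
[27] read 'b'  n2⇒n3
[28] read 'b'  n3⇒n4  ** P0@[25:28],P7@[27:28]
[29] read 'b'  n4⇒n13 ·f  ** P7@[28:29]
[30] read 'b'  n13⇒n7 ·f  ** P7@[29:30]
[31] read 'a'  n7⇒n2 ·f

All matches (sorted): [[2,2],[2,5],[5,2],[5,5],[6,1],[6,2],[7,1],[7,2],[8,1],[8,2],[10,7],[11,7],[14,2],[14,5],[16,2],[22,0],[22,7],[23,7],[24,4],[28,0],[28,7],[29,7],[30,7]]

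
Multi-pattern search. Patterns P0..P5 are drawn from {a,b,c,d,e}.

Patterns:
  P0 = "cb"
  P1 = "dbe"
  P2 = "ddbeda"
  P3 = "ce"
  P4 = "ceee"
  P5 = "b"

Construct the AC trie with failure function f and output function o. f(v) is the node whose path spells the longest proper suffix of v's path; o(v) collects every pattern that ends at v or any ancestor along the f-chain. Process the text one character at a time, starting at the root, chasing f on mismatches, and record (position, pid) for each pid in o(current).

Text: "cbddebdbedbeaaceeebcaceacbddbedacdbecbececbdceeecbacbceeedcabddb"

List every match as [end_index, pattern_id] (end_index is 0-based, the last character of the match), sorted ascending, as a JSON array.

Construct AC machine:
Trie nodes:
  0='ε' goto b→14 c→1 d→3
  1='c' goto b→2 e→11
  2='cb' goto ·  ←P0
  3='d' goto b→4 d→6
  4='db' goto e→5
  5='dbe' goto ·  ←P1
  6='dd' goto b→7
  7='ddb' goto e→8
  8='ddbe' goto d→9
  9='ddbed' goto a→10
  10='ddbeda' goto ·  ←P2
  11='ce' goto e→12  ←P3
  12='cee' goto e→13
  13='ceee' goto ·  ←P4
  14='b' goto ·  ←P5

Failure links (BFS by depth):
  n1('c'): parent n0 fail=0; on 'c' 0 → fail=0;  out ∅∪∅=∅
  n3('d'): parent n0 fail=0; on 'd' 0 → fail=0;  out ∅∪∅=∅
  n14('b'): parent n0 fail=0; on 'b' 0 → fail=0;  out {5}∪∅={5}
  n2('cb'): parent n1 fail=0; on 'b' 0 → fail=14;  out {0}∪{5}={0,5}
  n4('db'): parent n3 fail=0; on 'b' 0 → fail=14;  out ∅∪{5}={5}
  n6('dd'): parent n3 fail=0; on 'd' 0 → fail=3;  out ∅∪∅=∅
  n11('ce'): parent n1 fail=0; on 'e' 0 → fail=0;  out {3}∪∅={3}
  n5('dbe'): parent n4 fail=14; on 'e' 14→0 → fail=0;  out {1}∪∅={1}
  n7('ddb'): parent n6 fail=3; on 'b' 3 → fail=4;  out ∅∪{5}={5}
  n12('cee'): parent n11 fail=0; on 'e' 0 → fail=0;  out ∅∪∅=∅
  n8('ddbe'): parent n7 fail=4; on 'e' 4 → fail=5;  out ∅∪{1}={1}
  n13('ceee'): parent n12 fail=0; on 'e' 0 → fail=0;  out {4}∪∅={4}
  n9('ddbed'): parent n8 fail=5; on 'd' 5→0 → fail=3;  out ∅∪∅=∅
  n10('ddbeda'): parent n9 fail=3; on 'a' 3→0 → fail=0;  out {2}∪∅={2}

Scan:
pos 0 'c': at 1
pos 1 'b': at 2  emit P0@[0:1],P5@[1:1]
pos 2 'd': at 3 (fail-walked)
pos 3 'd': at 6
pos 4 'e': at 0 (fail-walked)
pos 5 'b': at 14  emit P5@[5:5]
pos 6 'd': at 3 (fail-walked)
pos 7 'b': at 4  emit P5@[7:7]
pos 8 'e': at 5  emit P1@[6:8]
pos 9 'd': at 3 (fail-walked)
pos 10 'b': at 4  emit P5@[10:10]
pos 11 'e': at 5  emit P1@[9:11]
pos 12 'a': at 0 (fail-walked)
pos 13 'a': at 0
pos 14 'c': at 1
pos 15 'e': at 11  emit P3@[14:15]
pos 16 'e': at 12
pos 17 'e': at 13  emit P4@[14:17]
pos 18 'b': at 14 (fail-walked)  emit P5@[18:18]
pos 19 'c': at 1 (fail-walked)
pos 20 'a': at 0 (fail-walked)
pos 21 'c': at 1
pos 22 'e': at 11  emit P3@[21:22]
pos 23 'a': at 0 (fail-walked)
pos 24 'c': at 1
pos 25 'b': at 2  emit P0@[24:25],P5@[25:25]
pos 26 'd': at 3 (fail-walked)
pos 27 'd': at 6
pos 28 'b': at 7  emit P5@[28:28]
pos 29 'e': at 8  emit P1@[27:29]
pos 30 'd': at 9
pos 31 'a': at 10  emit P2@[26:31]
pos 32 'c': at 1 (fail-walked)
pos 33 'd': at 3 (fail-walked)
pos 34 'b': at 4  emit P5@[34:34]
pos 35 'e': at 5  emit P1@[33:35]
pos 36 'c': at 1 (fail-walked)
pos 37 'b': at 2  emit P0@[36:37],P5@[37:37]
pos 38 'e': at 0 (fail-walked)
pos 39 'c': at 1
pos 40 'e': at 11  emit P3@[39:40]
pos 41 'c': at 1 (fail-walked)
pos 42 'b': at 2  emit P0@[41:42],P5@[42:42]
pos 43 'd': at 3 (fail-walked)
pos 44 'c': at 1 (fail-walked)
pos 45 'e': at 11  emit P3@[44:45]
pos 46 'e': at 12
pos 47 'e': at 13  emit P4@[44:47]
pos 48 'c': at 1 (fail-walked)
pos 49 'b': at 2  emit P0@[48:49],P5@[49:49]
pos 50 'a': at 0 (fail-walked)
pos 51 'c': at 1
pos 52 'b': at 2  emit P0@[51:52],P5@[52:52]
pos 53 'c': at 1 (fail-walked)
pos 54 'e': at 11  emit P3@[53:54]
pos 55 'e': at 12
pos 56 'e': at 13  emit P4@[53:56]
pos 57 'd': at 3 (fail-walked)
pos 58 'c': at 1 (fail-walked)
pos 59 'a': at 0 (fail-walked)
pos 60 'b': at 14  emit P5@[60:60]
pos 61 'd': at 3 (fail-walked)
pos 62 'd': at 6
pos 63 'b': at 7  emit P5@[63:63]

Matches: [[1,0],[1,5],[5,5],[7,5],[8,1],[10,5],[11,1],[15,3],[17,4],[18,5],[22,3],[25,0],[25,5],[28,5],[29,1],[31,2],[34,5],[35,1],[37,0],[37,5],[40,3],[42,0],[42,5],[45,3],[47,4],[49,0],[49,5],[52,0],[52,5],[54,3],[56,4],[60,5],[63,5]]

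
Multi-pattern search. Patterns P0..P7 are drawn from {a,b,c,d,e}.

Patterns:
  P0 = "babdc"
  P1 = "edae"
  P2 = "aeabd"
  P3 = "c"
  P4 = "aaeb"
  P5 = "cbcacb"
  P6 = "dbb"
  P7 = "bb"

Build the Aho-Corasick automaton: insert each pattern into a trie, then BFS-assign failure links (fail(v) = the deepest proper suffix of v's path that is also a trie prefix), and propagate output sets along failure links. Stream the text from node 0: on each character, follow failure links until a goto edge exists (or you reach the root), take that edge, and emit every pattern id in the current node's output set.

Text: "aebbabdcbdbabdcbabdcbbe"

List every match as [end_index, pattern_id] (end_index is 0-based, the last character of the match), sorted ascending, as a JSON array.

Construct AC machine:
Trie (insert patterns):
  n0 'ε': a→10 b→1 c→15 d→24 e→6
  n1 'b': a→2 b→27
  n2 'ba': b→3
  n3 'bab': d→4
  n4 'babd': c→5
  n5 'babdc': ·  ←P0
  n6 'e': d→7
  n7 'ed': a→8
  n8 'eda': e→9
  n9 'edae': ·  ←P1
  n10 'a': a→16 e→11
  n11 'ae': a→12
  n12 'aea': b→13
  n13 'aeab': d→14
  n14 'aeabd': ·  ←P2
  n15 'c': b→19  ←P3
  n16 'aa': e→17
  n17 'aae': b→18
  n18 'aaeb': ·  ←P4
  n19 'cb': c→20
  n20 'cbc': a→21
  n21 'cbca': c→22
  n22 'cbcac': b→23
  n23 'cbcacb': ·  ←P5
  n24 'd': b→25
  n25 'db': b→26
  n26 'dbb': ·  ←P6
  n27 'bb': ·  ←P7

Failure links (BFS by depth):
  n1('b'): parent n0 fail=0; on 'b' 0 → fail=0;  out ∅∪∅=∅
  n6('e'): parent n0 fail=0; on 'e' 0 → fail=0;  out ∅∪∅=∅
  n10('a'): parent n0 fail=0; on 'a' 0 → fail=0;  out ∅∪∅=∅
  n15('c'): parent n0 fail=0; on 'c' 0 → fail=0;  out {3}∪∅={3}
  n24('d'): parent n0 fail=0; on 'd' 0 → fail=0;  out ∅∪∅=∅
  n2('ba'): parent n1 fail=0; on 'a' 0 → fail=10;  out ∅∪∅=∅
  n7('ed'): parent n6 fail=0; on 'd' 0 → fail=24;  out ∅∪∅=∅
  n11('ae'): parent n10 fail=0; on 'e' 0 → fail=6;  out ∅∪∅=∅
  n16('aa'): parent n10 fail=0; on 'a' 0 → fail=10;  out ∅∪∅=∅
  n19('cb'): parent n15 fail=0; on 'b' 0 → fail=1;  out ∅∪∅=∅
  n25('db'): parent n24 fail=0; on 'b' 0 → fail=1;  out ∅∪∅=∅
  n27('bb'): parent n1 fail=0; on 'b' 0 → fail=1;  out {7}∪∅={7}
  n3('bab'): parent n2 fail=10; on 'b' 10→0 → fail=1;  out ∅∪∅=∅
  n8('eda'): parent n7 fail=24; on 'a' 24→0 → fail=10;  out ∅∪∅=∅
  n12('aea'): parent n11 fail=6; on 'a' 6→0 → fail=10;  out ∅∪∅=∅
  n17('aae'): parent n16 fail=10; on 'e' 10 → fail=11;  out ∅∪∅=∅
  n20('cbc'): parent n19 fail=1; on 'c' 1→0 → fail=15;  out ∅∪{3}={3}
  n26('dbb'): parent n25 fail=1; on 'b' 1 → fail=27;  out {6}∪{7}={6,7}
  n4('babd'): parent n3 fail=1; on 'd' 1→0 → fail=24;  out ∅∪∅=∅
  n9('edae'): parent n8 fail=10; on 'e' 10 → fail=11;  out {1}∪∅={1}
  n13('aeab'): parent n12 fail=10; on 'b' 10→0 → fail=1;  out ∅∪∅=∅
  n18('aaeb'): parent n17 fail=11; on 'b' 11→6→0 → fail=1;  out {4}∪∅={4}
  n21('cbca'): parent n20 fail=15; on 'a' 15→0 → fail=10;  out ∅∪∅=∅
  n5('babdc'): parent n4 fail=24; on 'c' 24→0 → fail=15;  out {0}∪{3}={0,3}
  n14('aeabd'): parent n13 fail=1; on 'd' 1→0 → fail=24;  out {2}∪∅={2}
  n22('cbcac'): parent n21 fail=10; on 'c' 10→0 → fail=15;  out ∅∪{3}={3}
  n23('cbcacb'): parent n22 fail=15; on 'b' 15 → fail=19;  out {5}∪∅={5}

Run:
pos 0 'a': at 10
pos 1 'e': at 11
pos 2 'b': at 1 (fail-walked)
pos 3 'b': at 27  ** P7@[2:3]
pos 4 'a': at 2 (fail-walked)
pos 5 'b': at 3
pos 6 'd': at 4
pos 7 'c': at 5  ** P0@[3:7],P3@[7:7]
pos 8 'b': at 19 (fail-walked)
pos 9 'd': at 24 (fail-walked)
pos 10 'b': at 25
pos 11 'a': at 2 (fail-walked)
pos 12 'b': at 3
pos 13 'd': at 4
pos 14 'c': at 5  ** P0@[10:14],P3@[14:14]
pos 15 'b': at 19 (fail-walked)
pos 16 'a': at 2 (fail-walked)
pos 17 'b': at 3
pos 18 'd': at 4
pos 19 'c': at 5  ** P0@[15:19],P3@[19:19]
pos 20 'b': at 19 (fail-walked)
pos 21 'b': at 27 (fail-walked)  ** P7@[20:21]
pos 22 'e': at 6 (fail-walked)

All matches (sorted): [[3,7],[7,0],[7,3],[14,0],[14,3],[19,0],[19,3],[21,7]]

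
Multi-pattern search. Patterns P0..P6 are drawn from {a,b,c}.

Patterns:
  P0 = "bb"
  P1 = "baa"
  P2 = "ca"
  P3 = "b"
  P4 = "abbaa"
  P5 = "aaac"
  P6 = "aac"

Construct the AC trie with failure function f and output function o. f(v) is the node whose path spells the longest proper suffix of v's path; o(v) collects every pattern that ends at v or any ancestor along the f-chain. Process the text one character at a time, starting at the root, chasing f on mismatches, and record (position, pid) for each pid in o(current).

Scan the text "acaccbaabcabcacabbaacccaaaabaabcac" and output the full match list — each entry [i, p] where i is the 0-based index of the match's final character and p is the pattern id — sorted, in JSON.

Build automaton:
Trie (insert patterns):
  n0 'ε': a→7 b→1 c→5
  n1 'b': a→3 b→2  [P3 ends]
  n2 'bb': ·  [P0 ends]
  n3 'ba': a→4
  n4 'baa': ·  [P1 ends]
  n5 'c': a→6
  n6 'ca': ·  [P2 ends]
  n7 'a': a→12 b→8
  n8 'ab': b→9
  n9 'abb': a→10
  n10 'abba': a→11
  n11 'abbaa': ·  [P4 ends]
  n12 'aa': a→13 c→15
  n13 'aaa': c→14
  n14 'aaac': ·  [P5 ends]
  n15 'aac': ·  [P6 ends]

Failure links (BFS by depth):
  fail(1) 'b': from fail(0)=0 chase 'b': 0 ⇒ 0;  out={3}∪out(0)={3}
  fail(5) 'c': from fail(0)=0 chase 'c': 0 ⇒ 0;  out=∅∪out(0)=∅
  fail(7) 'a': from fail(0)=0 chase 'a': 0 ⇒ 0;  out=∅∪out(0)=∅
  fail(2) 'bb': from fail(1)=0 chase 'b': 0 ⇒ 1;  out={0}∪out(1)={0,3}
  fail(3) 'ba': from fail(1)=0 chase 'a': 0 ⇒ 7;  out=∅∪out(7)=∅
  fail(6) 'ca': from fail(5)=0 chase 'a': 0 ⇒ 7;  out={2}∪out(7)={2}
  fail(8) 'ab': from fail(7)=0 chase 'b': 0 ⇒ 1;  out=∅∪out(1)={3}
  fail(12) 'aa': from fail(7)=0 chase 'a': 0 ⇒ 7;  out=∅∪out(7)=∅
  fail(4) 'baa': from fail(3)=7 chase 'a': 7 ⇒ 12;  out={1}∪out(12)={1}
  fail(9) 'abb': from fail(8)=1 chase 'b': 1 ⇒ 2;  out=∅∪out(2)={0,3}
  fail(13) 'aaa': from fail(12)=7 chase 'a': 7 ⇒ 12;  out=∅∪out(12)=∅
  fail(15) 'aac': from fail(12)=7 chase 'c': 7→0 ⇒ 5;  out={6}∪out(5)={6}
  fail(10) 'abba': from fail(9)=2 chase 'a': 2→1 ⇒ 3;  out=∅∪out(3)=∅
  fail(14) 'aaac': from fail(13)=12 chase 'c': 12 ⇒ 15;  out={5}∪out(15)={5,6}
  fail(11) 'abbaa': from fail(10)=3 chase 'a': 3 ⇒ 4;  out={4}∪out(4)={1,4}

Run:
i=0 'a': node 0→7
i=1 'c': node 7→5 (via fail)
i=2 'a': node 5→6  ** P2@[1:2]
i=3 'c': node 6→5 (via fail)
i=4 'c': node 5→5 (via fail)
i=5 'b': node 5→1 (via fail)  ** P3@[5:5]
i=6 'a': node 1→3
i=7 'a': node 3→4  ** P1@[5:7]
i=8 'b': node 4→8 (via fail)  ** P3@[8:8]
i=9 'c': node 8→5 (via fail)
i=10 'a': node 5→6  ** P2@[9:10]
i=11 'b': node 6→8 (via fail)  ** P3@[11:11]
i=12 'c': node 8→5 (via fail)
i=13 'a': node 5→6  ** P2@[12:13]
i=14 'c': node 6→5 (via fail)
i=15 'a': node 5→6  ** P2@[14:15]
i=16 'b': node 6→8 (via fail)  ** P3@[16:16]
i=17 'b': node 8→9  ** P0@[16:17],P3@[17:17]
i=18 'a': node 9→10
i=19 'a': node 10→11  ** P1@[17:19],P4@[15:19]
i=20 'c': node 11→15 (via fail)  ** P6@[18:20]
i=21 'c': node 15→5 (via fail)
i=22 'c': node 5→5 (via fail)
i=23 'a': node 5→6  ** P2@[22:23]
i=24 'a': node 6→12 (via fail)
i=25 'a': node 12→13
i=26 'a': node 13→13 (via fail)
i=27 'b': node 13→8 (via fail)  ** P3@[27:27]
i=28 'a': node 8→3 (via fail)
i=29 'a': node 3→4  ** P1@[27:29]
i=30 'b': node 4→8 (via fail)  ** P3@[30:30]
i=31 'c': node 8→5 (via fail)
i=32 'a': node 5→6  ** P2@[31:32]
i=33 'c': node 6→5 (via fail)

Result: [[2,2],[5,3],[7,1],[8,3],[10,2],[11,3],[13,2],[15,2],[16,3],[17,0],[17,3],[19,1],[19,4],[20,6],[23,2],[27,3],[29,1],[30,3],[32,2]]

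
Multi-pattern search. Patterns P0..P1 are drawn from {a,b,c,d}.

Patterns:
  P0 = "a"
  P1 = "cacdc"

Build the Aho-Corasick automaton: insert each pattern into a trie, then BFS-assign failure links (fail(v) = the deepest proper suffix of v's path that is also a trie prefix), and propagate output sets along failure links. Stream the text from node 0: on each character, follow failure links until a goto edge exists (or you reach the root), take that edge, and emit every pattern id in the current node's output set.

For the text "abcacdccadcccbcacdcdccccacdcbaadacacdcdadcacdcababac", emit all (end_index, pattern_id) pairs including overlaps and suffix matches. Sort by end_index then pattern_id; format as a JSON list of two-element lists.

Construct AC machine:
Trie nodes:
  0='ε' goto a→1 c→2
  1='a' goto ·  ←P0
  2='c' goto a→3
  3='ca' goto c→4
  4='cac' goto d→5
  5='cacd' goto c→6
  6='cacdc' goto ·  ←P1

BFS fail/out derivation:
  n1('a'): parent n0 fail=0; on 'a' 0 → fail=0;  out {0}∪∅={0}
  n2('c'): parent n0 fail=0; on 'c' 0 → fail=0;  out ∅∪∅=∅
  n3('ca'): parent n2 fail=0; on 'a' 0 → fail=1;  out ∅∪{0}={0}
  n4('cac'): parent n3 fail=1; on 'c' 1→0 → fail=2;  out ∅∪∅=∅
  n5('cacd'): parent n4 fail=2; on 'd' 2→0 → fail=0;  out ∅∪∅=∅
  n6('cacdc'): parent n5 fail=0; on 'c' 0 → fail=2;  out {1}∪∅={1}

Run:
i=0 'a': node 0→1  ** P0@[0:0]
i=1 'b': node 1→0 ·f
i=2 'c': node 0→2
i=3 'a': node 2→3  ** P0@[3:3]
i=4 'c': node 3→4
i=5 'd': node 4→5
i=6 'c': node 5→6  ** P1@[2:6]
i=7 'c': node 6→2 ·f
i=8 'a': node 2→3  ** P0@[8:8]
i=9 'd': node 3→0 ·f
i=10 'c': node 0→2
i=11 'c': node 2→2 ·f
i=12 'c': node 2→2 ·f
i=13 'b': node 2→0 ·f
i=14 'c': node 0→2
i=15 'a': node 2→3  ** P0@[15:15]
i=16 'c': node 3→4
i=17 'd': node 4→5
i=18 'c': node 5→6  ** P1@[14:18]
i=19 'd': node 6→0 ·f
i=20 'c': node 0→2
i=21 'c': node 2→2 ·f
i=22 'c': node 2→2 ·f
i=23 'c': node 2→2 ·f
i=24 'a': node 2→3  ** P0@[24:24]
i=25 'c': node 3→4
i=26 'd': node 4→5
i=27 'c': node 5→6  ** P1@[23:27]
i=28 'b': node 6→0 ·f
i=29 'a': node 0→1  ** P0@[29:29]
i=30 'a': node 1→1 ·f  ** P0@[30:30]
i=31 'd': node 1→0 ·f
i=32 'a': node 0→1  ** P0@[32:32]
i=33 'c': node 1→2 ·f
i=34 'a': node 2→3  ** P0@[34:34]
i=35 'c': node 3→4
i=36 'd': node 4→5
i=37 'c': node 5→6  ** P1@[33:37]
i=38 'd': node 6→0 ·f
i=39 'a': node 0→1  ** P0@[39:39]
i=40 'd': node 1→0 ·f
i=41 'c': node 0→2
i=42 'a': node 2→3  ** P0@[42:42]
i=43 'c': node 3→4
i=44 'd': node 4→5
i=45 'c': node 5→6  ** P1@[41:45]
i=46 'a': node 6→3 ·f  ** P0@[46:46]
i=47 'b': node 3→0 ·f
i=48 'a': node 0→1  ** P0@[48:48]
i=49 'b': node 1→0 ·f
i=50 'a': node 0→1  ** P0@[50:50]
i=51 'c': node 1→2 ·f

All matches (sorted): [[0,0],[3,0],[6,1],[8,0],[15,0],[18,1],[24,0],[27,1],[29,0],[30,0],[32,0],[34,0],[37,1],[39,0],[42,0],[45,1],[46,0],[48,0],[50,0]]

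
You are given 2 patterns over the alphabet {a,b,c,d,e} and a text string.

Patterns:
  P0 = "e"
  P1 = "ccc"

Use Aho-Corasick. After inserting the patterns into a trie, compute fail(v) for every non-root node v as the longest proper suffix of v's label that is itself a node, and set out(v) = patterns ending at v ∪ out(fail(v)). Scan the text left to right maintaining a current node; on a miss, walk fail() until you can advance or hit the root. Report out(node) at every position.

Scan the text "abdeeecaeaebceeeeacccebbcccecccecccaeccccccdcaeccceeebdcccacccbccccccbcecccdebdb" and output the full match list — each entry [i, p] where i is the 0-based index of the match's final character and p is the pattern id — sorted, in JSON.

Build automaton:
Trie nodes:
  n0 'ε': c→2 e→1
  n1 'e': ·  [P0 ends]
  n2 'c': c→3
  n3 'cc': c→4
  n4 'ccc': ·  [P1 ends]

BFS fail/out derivation:
  fail(1) 'e': from fail(0)=0 chase 'e': 0 ⇒ 0;  out={0}∪out(0)={0}
  fail(2) 'c': from fail(0)=0 chase 'c': 0 ⇒ 0;  out=∅∪out(0)=∅
  fail(3) 'cc': from fail(2)=0 chase 'c': 0 ⇒ 2;  out=∅∪out(2)=∅
  fail(4) 'ccc': from fail(3)=2 chase 'c': 2 ⇒ 3;  out={1}∪out(3)={1}

Text stream:
[0] read 'a'  n0⇒n0
[1] read 'b'  n0⇒n0
[2] read 'd'  n0⇒n0
[3] read 'e'  n0⇒n1  ** P0@[3:3]
[4] read 'e'  n1⇒n1 ·f  ** P0@[4:4]
[5] read 'e'  n1⇒n1 ·f  ** P0@[5:5]
[6] read 'c'  n1⇒n2 ·f
[7] read 'a'  n2⇒n0 ·f
[8] read 'e'  n0⇒n1  ** P0@[8:8]
[9] read 'a'  n1⇒n0 ·f
[10] read 'e'  n0⇒n1  ** P0@[10:10]
[11] read 'b'  n1⇒n0 ·f
[12] read 'c'  n0⇒n2
[13] read 'e'  n2⇒n1 ·f  ** P0@[13:13]
[14] read 'e'  n1⇒n1 ·f  ** P0@[14:14]
[15] read 'e'  n1⇒n1 ·f  ** P0@[15:15]
[16] read 'e'  n1⇒n1 ·f  ** P0@[16:16]
[17] read 'a'  n1⇒n0 ·f
[18] read 'c'  n0⇒n2
[19] read 'c'  n2⇒n3
[20] read 'c'  n3⇒n4  ** P1@[18:20]
[21] read 'e'  n4⇒n1 ·f  ** P0@[21:21]
[22] read 'b'  n1⇒n0 ·f
[23] read 'b'  n0⇒n0
[24] read 'c'  n0⇒n2
[25] read 'c'  n2⇒n3
[26] read 'c'  n3⇒n4  ** P1@[24:26]
[27] read 'e'  n4⇒n1 ·f  ** P0@[27:27]
[28] read 'c'  n1⇒n2 ·f
[29] read 'c'  n2⇒n3
[30] read 'c'  n3⇒n4  ** P1@[28:30]
[31] read 'e'  n4⇒n1 ·f  ** P0@[31:31]
[32] read 'c'  n1⇒n2 ·f
[33] read 'c'  n2⇒n3
[34] read 'c'  n3⇒n4  ** P1@[32:34]
[35] read 'a'  n4⇒n0 ·f
[36] read 'e'  n0⇒n1  ** P0@[36:36]
[37] read 'c'  n1⇒n2 ·f
[38] read 'c'  n2⇒n3
[39] read 'c'  n3⇒n4  ** P1@[37:39]
[40] read 'c'  n4⇒n4 ·f  ** P1@[38:40]
[41] read 'c'  n4⇒n4 ·f  ** P1@[39:41]
[42] read 'c'  n4⇒n4 ·f  ** P1@[40:42]
[43] read 'd'  n4⇒n0 ·f
[44] read 'c'  n0⇒n2
[45] read 'a'  n2⇒n0 ·f
[46] read 'e'  n0⇒n1  ** P0@[46:46]
[47] read 'c'  n1⇒n2 ·f
[48] read 'c'  n2⇒n3
[49] read 'c'  n3⇒n4  ** P1@[47:49]
[50] read 'e'  n4⇒n1 ·f  ** P0@[50:50]
[51] read 'e'  n1⇒n1 ·f  ** P0@[51:51]
[52] read 'e'  n1⇒n1 ·f  ** P0@[52:52]
[53] read 'b'  n1⇒n0 ·f
[54] read 'd'  n0⇒n0
[55] read 'c'  n0⇒n2
[56] read 'c'  n2⇒n3
[57] read 'c'  n3⇒n4  ** P1@[55:57]
[58] read 'a'  n4⇒n0 ·f
[59] read 'c'  n0⇒n2
[60] read 'c'  n2⇒n3
[61] read 'c'  n3⇒n4  ** P1@[59:61]
[62] read 'b'  n4⇒n0 ·f
[63] read 'c'  n0⇒n2
[64] read 'c'  n2⇒n3
[65] read 'c'  n3⇒n4  ** P1@[63:65]
[66] read 'c'  n4⇒n4 ·f  ** P1@[64:66]
[67] read 'c'  n4⇒n4 ·f  ** P1@[65:67]
[68] read 'c'  n4⇒n4 ·f  ** P1@[66:68]
[69] read 'b'  n4⇒n0 ·f
[70] read 'c'  n0⇒n2
[71] read 'e'  n2⇒n1 ·f  ** P0@[71:71]
[72] read 'c'  n1⇒n2 ·f
[73] read 'c'  n2⇒n3
[74] read 'c'  n3⇒n4  ** P1@[72:74]
[75] read 'd'  n4⇒n0 ·f
[76] read 'e'  n0⇒n1  ** P0@[76:76]
[77] read 'b'  n1⇒n0 ·f
[78] read 'd'  n0⇒n0
[79] read 'b'  n0⇒n0

Matches: [[3,0],[4,0],[5,0],[8,0],[10,0],[13,0],[14,0],[15,0],[16,0],[20,1],[21,0],[26,1],[27,0],[30,1],[31,0],[34,1],[36,0],[39,1],[40,1],[41,1],[42,1],[46,0],[49,1],[50,0],[51,0],[52,0],[57,1],[61,1],[65,1],[66,1],[67,1],[68,1],[71,0],[74,1],[76,0]]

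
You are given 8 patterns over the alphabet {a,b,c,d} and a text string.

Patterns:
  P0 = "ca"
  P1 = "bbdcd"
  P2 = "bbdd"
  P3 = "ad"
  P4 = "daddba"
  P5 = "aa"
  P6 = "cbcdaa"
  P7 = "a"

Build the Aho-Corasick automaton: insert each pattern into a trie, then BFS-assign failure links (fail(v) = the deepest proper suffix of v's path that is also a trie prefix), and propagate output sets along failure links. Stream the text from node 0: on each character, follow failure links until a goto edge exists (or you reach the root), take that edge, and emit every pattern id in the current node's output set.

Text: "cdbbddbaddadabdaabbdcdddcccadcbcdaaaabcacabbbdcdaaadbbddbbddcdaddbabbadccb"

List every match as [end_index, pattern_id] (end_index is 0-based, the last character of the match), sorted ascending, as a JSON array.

Build:
Trie (insert patterns):
  n0 'ε': a→9 b→3 c→1 d→11
  n1 'c': a→2 b→18
  n2 'ca': ·  ←P0
  n3 'b': b→4
  n4 'bb': d→5
  n5 'bbd': c→6 d→8
  n6 'bbdc': d→7
  n7 'bbdcd': ·  ←P1
  n8 'bbdd': ·  ←P2
  n9 'a': a→17 d→10  ←P7
  n10 'ad': ·  ←P3
  n11 'd': a→12
  n12 'da': d→13
  n13 'dad': d→14
  n14 'dadd': b→15
  n15 'daddb': a→16
  n16 'daddba': ·  ←P4
  n17 'aa': ·  ←P5
  n18 'cb': c→19
  n19 'cbc': d→20
  n20 'cbcd': a→21
  n21 'cbcda': a→22
  n22 'cbcdaa': ·  ←P6

Failure links (BFS by depth):
  fail(1) 'c': from fail(0)=0 chase 'c': 0 ⇒ 0;  out=∅∪out(0)=∅
  fail(3) 'b': from fail(0)=0 chase 'b': 0 ⇒ 0;  out=∅∪out(0)=∅
  fail(9) 'a': from fail(0)=0 chase 'a': 0 ⇒ 0;  out={7}∪out(0)={7}
  fail(11) 'd': from fail(0)=0 chase 'd': 0 ⇒ 0;  out=∅∪out(0)=∅
  fail(2) 'ca': from fail(1)=0 chase 'a': 0 ⇒ 9;  out={0}∪out(9)={0,7}
  fail(4) 'bb': from fail(3)=0 chase 'b': 0 ⇒ 3;  out=∅∪out(3)=∅
  fail(10) 'ad': from fail(9)=0 chase 'd': 0 ⇒ 11;  out={3}∪out(11)={3}
  fail(12) 'da': from fail(11)=0 chase 'a': 0 ⇒ 9;  out=∅∪out(9)={7}
  fail(17) 'aa': from fail(9)=0 chase 'a': 0 ⇒ 9;  out={5}∪out(9)={5,7}
  fail(18) 'cb': from fail(1)=0 chase 'b': 0 ⇒ 3;  out=∅∪out(3)=∅
  fail(5) 'bbd': from fail(4)=3 chase 'd': 3→0 ⇒ 11;  out=∅∪out(11)=∅
  fail(13) 'dad': from fail(12)=9 chase 'd': 9 ⇒ 10;  out=∅∪out(10)={3}
  fail(19) 'cbc': from fail(18)=3 chase 'c': 3→0 ⇒ 1;  out=∅∪out(1)=∅
  fail(6) 'bbdc': from fail(5)=11 chase 'c': 11→0 ⇒ 1;  out=∅∪out(1)=∅
  fail(8) 'bbdd': from fail(5)=11 chase 'd': 11→0 ⇒ 11;  out={2}∪out(11)={2}
  fail(14) 'dadd': from fail(13)=10 chase 'd': 10→11→0 ⇒ 11;  out=∅∪out(11)=∅
  fail(20) 'cbcd': from fail(19)=1 chase 'd': 1→0 ⇒ 11;  out=∅∪out(11)=∅
  fail(7) 'bbdcd': from fail(6)=1 chase 'd': 1→0 ⇒ 11;  out={1}∪out(11)={1}
  fail(15) 'daddb': from fail(14)=11 chase 'b': 11→0 ⇒ 3;  out=∅∪out(3)=∅
  fail(21) 'cbcda': from fail(20)=11 chase 'a': 11 ⇒ 12;  out=∅∪out(12)={7}
  fail(16) 'daddba': from fail(15)=3 chase 'a': 3→0 ⇒ 9;  out={4}∪out(9)={4,7}
  fail(22) 'cbcdaa': from fail(21)=12 chase 'a': 12→9 ⇒ 17;  out={6}∪out(17)={5,6,7}

Run:
[0] read 'c'  n0⇒n1
[1] read 'd'  n1⇒n11 ·f
[2] read 'b'  n11⇒n3 ·f
[3] read 'b'  n3⇒n4
[4] read 'd'  n4⇒n5
[5] read 'd'  n5⇒n8  emit P2@[2:5]
[6] read 'b'  n8⇒n3 ·f
[7] read 'a'  n3⇒n9 ·f  emit P7@[7:7]
[8] read 'd'  n9⇒n10  emit P3@[7:8]
[9] read 'd'  n10⇒n11 ·f
[10] read 'a'  n11⇒n12  emit P7@[10:10]
[11] read 'd'  n12⇒n13  emit P3@[10:11]
[12] read 'a'  n13⇒n12 ·f  emit P7@[12:12]
[13] read 'b'  n12⇒n3 ·f
[14] read 'd'  n3⇒n11 ·f
[15] read 'a'  n11⇒n12  emit P7@[15:15]
[16] read 'a'  n12⇒n17 ·f  emit P5@[15:16],P7@[16:16]
[17] read 'b'  n17⇒n3 ·f
[18] read 'b'  n3⇒n4
[19] read 'd'  n4⇒n5
[20] read 'c'  n5⇒n6
[21] read 'd'  n6⇒n7  emit P1@[17:21]
[22] read 'd'  n7⇒n11 ·f
[23] read 'd'  n11⇒n11 ·f
[24] read 'c'  n11⇒n1 ·f
[25] read 'c'  n1⇒n1 ·f
[26] read 'c'  n1⇒n1 ·f
[27] read 'a'  n1⇒n2  emit P0@[26:27],P7@[27:27]
[28] read 'd'  n2⇒n10 ·f  emit P3@[27:28]
[29] read 'c'  n10⇒n1 ·f
[30] read 'b'  n1⇒n18
[31] read 'c'  n18⇒n19
[32] read 'd'  n19⇒n20
[33] read 'a'  n20⇒n21  emit P7@[33:33]
[34] read 'a'  n21⇒n22  emit P5@[33:34],P6@[29:34],P7@[34:34]
[35] read 'a'  n22⇒n17 ·f  emit P5@[34:35],P7@[35:35]
[36] read 'a'  n17⇒n17 ·f  emit P5@[35:36],P7@[36:36]
[37] read 'b'  n17⇒n3 ·f
[38] read 'c'  n3⇒n1 ·f
[39] read 'a'  n1⇒n2  emit P0@[38:39],P7@[39:39]
[40] read 'c'  n2⇒n1 ·f
[41] read 'a'  n1⇒n2  emit P0@[40:41],P7@[41:41]
[42] read 'b'  n2⇒n3 ·f
[43] read 'b'  n3⇒n4
[44] read 'b'  n4⇒n4 ·f
[45] read 'd'  n4⇒n5
[46] read 'c'  n5⇒n6
[47] read 'd'  n6⇒n7  emit P1@[43:47]
[48] read 'a'  n7⇒n12 ·f  emit P7@[48:48]
[49] read 'a'  n12⇒n17 ·f  emit P5@[48:49],P7@[49:49]
[50] read 'a'  n17⇒n17 ·f  emit P5@[49:50],P7@[50:50]
[51] read 'd'  n17⇒n10 ·f  emit P3@[50:51]
[52] read 'b'  n10⇒n3 ·f
[53] read 'b'  n3⇒n4
[54] read 'd'  n4⇒n5
[55] read 'd'  n5⇒n8  emit P2@[52:55]
[56] read 'b'  n8⇒n3 ·f
[57] read 'b'  n3⇒n4
[58] read 'd'  n4⇒n5
[59] read 'd'  n5⇒n8  emit P2@[56:59]
[60] read 'c'  n8⇒n1 ·f
[61] read 'd'  n1⇒n11 ·f
[62] read 'a'  n11⇒n12  emit P7@[62:62]
[63] read 'd'  n12⇒n13  emit P3@[62:63]
[64] read 'd'  n13⇒n14
[65] read 'b'  n14⇒n15
[66] read 'a'  n15⇒n16  emit P4@[61:66],P7@[66:66]
[67] read 'b'  n16⇒n3 ·f
[68] read 'b'  n3⇒n4
[69] read 'a'  n4⇒n9 ·f  emit P7@[69:69]
[70] read 'd'  n9⇒n10  emit P3@[69:70]
[71] read 'c'  n10⇒n1 ·f
[72] read 'c'  n1⇒n1 ·f
[73] read 'b'  n1⇒n18

Result: [[5,2],[7,7],[8,3],[10,7],[11,3],[12,7],[15,7],[16,5],[16,7],[21,1],[27,0],[27,7],[28,3],[33,7],[34,5],[34,6],[34,7],[35,5],[35,7],[36,5],[36,7],[39,0],[39,7],[41,0],[41,7],[47,1],[48,7],[49,5],[49,7],[50,5],[50,7],[51,3],[55,2],[59,2],[62,7],[63,3],[66,4],[66,7],[69,7],[70,3]]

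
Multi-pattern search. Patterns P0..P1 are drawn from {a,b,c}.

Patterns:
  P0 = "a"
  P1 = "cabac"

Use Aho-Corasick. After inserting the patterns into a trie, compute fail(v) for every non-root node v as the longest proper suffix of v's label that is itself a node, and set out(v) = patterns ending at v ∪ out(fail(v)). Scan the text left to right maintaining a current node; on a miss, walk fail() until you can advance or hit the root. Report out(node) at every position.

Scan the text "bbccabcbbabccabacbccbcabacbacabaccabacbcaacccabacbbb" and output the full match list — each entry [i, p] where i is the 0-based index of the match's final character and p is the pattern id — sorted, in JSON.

Construct AC machine:
Trie (insert patterns):
  0='ε' goto a→1 c→2
  1='a' goto ·  [P0 ends]
  2='c' goto a→3
  3='ca' goto b→4
  4='cab' goto a→5
  5='caba' goto c→6
  6='cabac' goto ·  [P1 ends]

Failure links (BFS by depth):
  n1('a'): parent n0 fail=0; on 'a' 0 → fail=0;  out {0}∪∅={0}
  n2('c'): parent n0 fail=0; on 'c' 0 → fail=0;  out ∅∪∅=∅
  n3('ca'): parent n2 fail=0; on 'a' 0 → fail=1;  out ∅∪{0}={0}
  n4('cab'): parent n3 fail=1; on 'b' 1→0 → fail=0;  out ∅∪∅=∅
  n5('caba'): parent n4 fail=0; on 'a' 0 → fail=1;  out ∅∪{0}={0}
  n6('cabac'): parent n5 fail=1; on 'c' 1→0 → fail=2;  out {1}∪∅={1}

Run:
[0] read 'b'  n0⇒n0
[1] read 'b'  n0⇒n0
[2] read 'c'  n0⇒n2
[3] read 'c'  n2⇒n2 ·f
[4] read 'a'  n2⇒n3  → match P0@[4:4]
[5] read 'b'  n3⇒n4
[6] read 'c'  n4⇒n2 ·f
[7] read 'b'  n2⇒n0 ·f
[8] read 'b'  n0⇒n0
[9] read 'a'  n0⇒n1  → match P0@[9:9]
[10] read 'b'  n1⇒n0 ·f
[11] read 'c'  n0⇒n2
[12] read 'c'  n2⇒n2 ·f
[13] read 'a'  n2⇒n3  → match P0@[13:13]
[14] read 'b'  n3⇒n4
[15] read 'a'  n4⇒n5  → match P0@[15:15]
[16] read 'c'  n5⇒n6  → match P1@[12:16]
[17] read 'b'  n6⇒n0 ·f
[18] read 'c'  n0⇒n2
[19] read 'c'  n2⇒n2 ·f
[20] read 'b'  n2⇒n0 ·f
[21] read 'c'  n0⇒n2
[22] read 'a'  n2⇒n3  → match P0@[22:22]
[23] read 'b'  n3⇒n4
[24] read 'a'  n4⇒n5  → match P0@[24:24]
[25] read 'c'  n5⇒n6  → match P1@[21:25]
[26] read 'b'  n6⇒n0 ·f
[27] read 'a'  n0⇒n1  → match P0@[27:27]
[28] read 'c'  n1⇒n2 ·f
[29] read 'a'  n2⇒n3  → match P0@[29:29]
[30] read 'b'  n3⇒n4
[31] read 'a'  n4⇒n5  → match P0@[31:31]
[32] read 'c'  n5⇒n6  → match P1@[28:32]
[33] read 'c'  n6⇒n2 ·f
[34] read 'a'  n2⇒n3  → match P0@[34:34]
[35] read 'b'  n3⇒n4
[36] read 'a'  n4⇒n5  → match P0@[36:36]
[37] read 'c'  n5⇒n6  → match P1@[33:37]
[38] read 'b'  n6⇒n0 ·f
[39] read 'c'  n0⇒n2
[40] read 'a'  n2⇒n3  → match P0@[40:40]
[41] read 'a'  n3⇒n1 ·f  → match P0@[41:41]
[42] read 'c'  n1⇒n2 ·f
[43] read 'c'  n2⇒n2 ·f
[44] read 'c'  n2⇒n2 ·f
[45] read 'a'  n2⇒n3  → match P0@[45:45]
[46] read 'b'  n3⇒n4
[47] read 'a'  n4⇒n5  → match P0@[47:47]
[48] read 'c'  n5⇒n6  → match P1@[44:48]
[49] read 'b'  n6⇒n0 ·f
[50] read 'b'  n0⇒n0
[51] read 'b'  n0⇒n0

All matches (sorted): [[4,0],[9,0],[13,0],[15,0],[16,1],[22,0],[24,0],[25,1],[27,0],[29,0],[31,0],[32,1],[34,0],[36,0],[37,1],[40,0],[41,0],[45,0],[47,0],[48,1]]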